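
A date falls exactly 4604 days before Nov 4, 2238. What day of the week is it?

First find the weekday of Nov 4, 2238. Doomsday rule: the anchor day for the 2200s is Friday. For year 38: 38÷12 = 3 r 2, and 2÷4 = 0, so 3+2+0 = 5.
Friday + 5 ≡ Wednesday — that's 2238's doomsday.
In November the doomsday date is Nov 7.
Nov 4 is 3 days before Nov 7; 3 mod 7 = 3, so Wednesday − 3 = Sunday.
4604 mod 7 = 5, so 4604 days before a Sunday is Sunday − 5 = Tuesday.

Tuesday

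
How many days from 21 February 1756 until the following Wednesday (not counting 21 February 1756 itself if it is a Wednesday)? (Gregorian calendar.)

4

Feb 21, 1756 is a Saturday.
From Saturday to the next Wednesday is 4 days.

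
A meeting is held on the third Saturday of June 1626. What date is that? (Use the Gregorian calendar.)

June 1, 1626 is a Monday.
The first Saturday is therefore June 6 (5 days later).
The third Saturday is 6 + 2×7 = June 20.

June 20, 1626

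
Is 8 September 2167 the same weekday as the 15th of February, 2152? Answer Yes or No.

Yes

From Feb 15, 2152 to Sep 8, 2167 is 5684 days.
5684 mod 7 = 0, so they are the same weekday.
(Feb 15, 2152 is a Tuesday; Sep 8, 2167 is a Tuesday.)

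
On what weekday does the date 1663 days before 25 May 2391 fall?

May 25, 2391 is a Saturday.
1663 mod 7 = 4, so 1663 days before a Saturday is Saturday − 4 = Tuesday.

Tuesday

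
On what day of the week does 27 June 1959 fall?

Doomsday rule: the anchor day for the 1900s is Wednesday. For year 59: 59÷12 = 4 r 11, and 11÷4 = 2, so 4+11+2 = 17.
Wednesday + 17 ≡ Saturday — that's 1959's doomsday.
In June the doomsday date is Jun 6.
Jun 27 is 21 days after Jun 6; 21 mod 7 = 0, so Saturday + 0 = Saturday.

Saturday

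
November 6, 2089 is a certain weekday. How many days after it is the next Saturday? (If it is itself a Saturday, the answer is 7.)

6

Nov 6, 2089 is a Sunday.
From Sunday to the next Saturday is 6 days.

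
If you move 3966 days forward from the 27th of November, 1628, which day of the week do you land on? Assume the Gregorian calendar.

Friday

First find the weekday of Nov 27, 1628. Doomsday rule: the anchor day for the 1600s is Tuesday. For year 28: 28÷12 = 2 r 4, and 4÷4 = 1, so 2+4+1 = 7.
Tuesday + 7 ≡ Tuesday — that's 1628's doomsday.
In November the doomsday date is Nov 7.
Nov 27 is 20 days after Nov 7; 20 mod 7 = 6, so Tuesday + 6 = Monday.
3966 mod 7 = 4, so 3966 days after a Monday is Monday + 4 = Friday.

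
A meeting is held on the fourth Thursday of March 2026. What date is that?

March 1, 2026 is a Sunday.
The first Thursday is therefore March 5 (4 days later).
The fourth Thursday is 5 + 3×7 = March 26.

March 26, 2026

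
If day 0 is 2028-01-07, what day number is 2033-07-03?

2004

Jan 7, 2028 → Jan 7, 2029: 366 days (Feb 29, 2028 is in that span).
Jan 7, 2029 → Jan 7, 2030: 365 days.
Jan 7, 2030 → Jan 7, 2031: 365 days.
Jan 7, 2031 → Jan 7, 2032: 365 days.
Jan 7, 2032 → Jan 7, 2033: 366 days (Feb 29, 2032 is in that span).
Jan 7, 2033 → Feb 7, 2033: 31 days (January has 31).
Feb 7, 2033 → Mar 7, 2033: 28 days (February has 28).
Mar 7, 2033 → Apr 7, 2033: 31 days (March has 31).
Apr 7, 2033 → May 7, 2033: 30 days (April has 30).
May 7, 2033 → Jun 7, 2033: 31 days (May has 31).
Jun 7, 2033 → Jul 3, 2033: 26 days.
Total: 2004 days.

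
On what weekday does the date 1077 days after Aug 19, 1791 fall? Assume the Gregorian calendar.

Thursday

First find the weekday of Aug 19, 1791. Doomsday rule: the anchor day for the 1700s is Sunday. For year 91: 91÷12 = 7 r 7, and 7÷4 = 1, so 7+7+1 = 15.
Sunday + 15 ≡ Monday — that's 1791's doomsday.
In August the doomsday date is Aug 8.
Aug 19 is 11 days after Aug 8; 11 mod 7 = 4, so Monday + 4 = Friday.
1077 mod 7 = 6, so 1077 days after a Friday is Friday + 6 = Thursday.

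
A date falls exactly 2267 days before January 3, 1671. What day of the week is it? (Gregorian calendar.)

First find the weekday of Jan 3, 1671. Doomsday rule: the anchor day for the 1600s is Tuesday. For year 71: 71÷12 = 5 r 11, and 11÷4 = 2, so 5+11+2 = 18.
Tuesday + 18 ≡ Saturday — that's 1671's doomsday.
In January the doomsday date is Jan 3 (1671 is not a leap year).
Jan 3 is the doomsday itself: Saturday.
2267 mod 7 = 6, so 2267 days before a Saturday is Saturday − 6 = Sunday.

Sunday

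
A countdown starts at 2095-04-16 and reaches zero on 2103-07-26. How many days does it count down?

3022

Apr 16, 2095 → Apr 16, 2096: 366 days (Feb 29, 2096 is in that span).
Apr 16, 2096 → Apr 16, 2097: 365 days.
Apr 16, 2097 → Apr 16, 2098: 365 days.
Apr 16, 2098 → Apr 16, 2099: 365 days.
Apr 16, 2099 → Apr 16, 2100: 365 days.
Apr 16, 2100 → Apr 16, 2101: 365 days.
Apr 16, 2101 → Apr 16, 2102: 365 days.
Apr 16, 2102 → Apr 16, 2103: 365 days.
Apr 16, 2103 → May 16, 2103: 30 days (April has 30).
May 16, 2103 → Jun 16, 2103: 31 days (May has 31).
Jun 16, 2103 → Jul 16, 2103: 30 days (June has 30).
Jul 16, 2103 → Jul 26, 2103: 10 days.
Total: 3022 days.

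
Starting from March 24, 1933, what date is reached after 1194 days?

June 30, 1936

+365 (one year) → Mar 24, 1934 (829 left).
+365 (one year) → Mar 24, 1935 (464 left).
+366 (one year; includes Feb 29, 1936) → Mar 24, 1936 (98 left).
Mar has 31 days: +8 → Apr 1, 1936 (90 left).
Apr has 30 days: +30 → May 1, 1936 (60 left).
May has 31 days: +31 → Jun 1, 1936 (29 left).
+29 → Jun 30, 1936.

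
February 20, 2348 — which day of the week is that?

Doomsday rule: the anchor day for the 2300s is Wednesday. For year 48: 48÷12 = 4 r 0, and 0÷4 = 0, so 4+0+0 = 4.
Wednesday + 4 ≡ Sunday — that's 2348's doomsday.
In February the doomsday date is Feb 29 (2348 is a leap year (divisible by 4)).
Feb 20 is 9 days before Feb 29; 9 mod 7 = 2, so Sunday − 2 = Friday.

Friday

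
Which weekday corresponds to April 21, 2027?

Doomsday rule: the anchor day for the 2000s is Tuesday. For year 27: 27÷12 = 2 r 3, and 3÷4 = 0, so 2+3+0 = 5.
Tuesday + 5 ≡ Sunday — that's 2027's doomsday.
In April the doomsday date is Apr 4.
Apr 21 is 17 days after Apr 4; 17 mod 7 = 3, so Sunday + 3 = Wednesday.

Wednesday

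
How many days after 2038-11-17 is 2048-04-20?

Nov 17, 2038 → Nov 17, 2039: 365 days.
Nov 17, 2039 → Nov 17, 2040: 366 days (Feb 29, 2040 is in that span).
Nov 17, 2040 → Nov 17, 2041: 365 days.
Nov 17, 2041 → Nov 17, 2042: 365 days.
Nov 17, 2042 → Nov 17, 2043: 365 days.
Nov 17, 2043 → Nov 17, 2044: 366 days (Feb 29, 2044 is in that span).
Nov 17, 2044 → Nov 17, 2045: 365 days.
Nov 17, 2045 → Nov 17, 2046: 365 days.
Nov 17, 2046 → Nov 17, 2047: 365 days.
Nov 17, 2047 → Dec 17, 2047: 30 days (November has 30).
Dec 17, 2047 → Jan 17, 2048: 31 days (December has 31).
Jan 17, 2048 → Feb 17, 2048: 31 days (January has 31).
Feb 17, 2048 → Mar 17, 2048: 29 days (February has 29).
Mar 17, 2048 → Apr 17, 2048: 31 days (March has 31).
Apr 17, 2048 → Apr 20, 2048: 3 days.
Total: 3442 days.

3442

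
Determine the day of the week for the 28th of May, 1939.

January 1, 1939 is a Sunday.
Jan 1, 1939 → Feb 1, 1939: 31 days (January has 31).
Feb 1, 1939 → Mar 1, 1939: 28 days (February has 28).
Mar 1, 1939 → Apr 1, 1939: 31 days (March has 31).
Apr 1, 1939 → May 1, 1939: 30 days (April has 30).
May 1, 1939 → May 28, 1939: 27 days.
Total: 147 days.
147 mod 7 = 0, so Sunday + 0 = Sunday.

Sunday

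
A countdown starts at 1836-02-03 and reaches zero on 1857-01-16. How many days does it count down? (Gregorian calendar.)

7653

Feb 3, 1836 → Feb 3, 1837: 366 days (Feb 29, 1836 is in that span).
Feb 3, 1837 → Feb 3, 1838: 365 days.
Feb 3, 1838 → Feb 3, 1839: 365 days.
Feb 3, 1839 → Feb 3, 1840: 365 days.
Feb 3, 1840 → Feb 3, 1841: 366 days (Feb 29, 1840 is in that span).
Feb 3, 1841 → Feb 3, 1842: 365 days.
Feb 3, 1842 → Feb 3, 1843: 365 days.
Feb 3, 1843 → Feb 3, 1844: 365 days.
Feb 3, 1844 → Feb 3, 1845: 366 days (Feb 29, 1844 is in that span).
Feb 3, 1845 → Feb 3, 1846: 365 days.
Feb 3, 1846 → Feb 3, 1847: 365 days.
Feb 3, 1847 → Feb 3, 1848: 365 days.
Feb 3, 1848 → Feb 3, 1849: 366 days (Feb 29, 1848 is in that span).
Feb 3, 1849 → Feb 3, 1850: 365 days.
Feb 3, 1850 → Feb 3, 1851: 365 days.
Feb 3, 1851 → Feb 3, 1852: 365 days.
Feb 3, 1852 → Feb 3, 1853: 366 days (Feb 29, 1852 is in that span).
Feb 3, 1853 → Feb 3, 1854: 365 days.
Feb 3, 1854 → Feb 3, 1855: 365 days.
Feb 3, 1855 → Feb 3, 1856: 365 days.
Feb 3, 1856 → Mar 3, 1856: 29 days (February has 29).
Mar 3, 1856 → Apr 3, 1856: 31 days (March has 31).
Apr 3, 1856 → May 3, 1856: 30 days (April has 30).
May 3, 1856 → Jun 3, 1856: 31 days (May has 31).
Jun 3, 1856 → Jul 3, 1856: 30 days (June has 30).
Jul 3, 1856 → Aug 3, 1856: 31 days (July has 31).
Aug 3, 1856 → Sep 3, 1856: 31 days (August has 31).
Sep 3, 1856 → Oct 3, 1856: 30 days (September has 30).
Oct 3, 1856 → Nov 3, 1856: 31 days (October has 31).
Nov 3, 1856 → Dec 3, 1856: 30 days (November has 30).
Dec 3, 1856 → Jan 3, 1857: 31 days (December has 31).
Jan 3, 1857 → Jan 16, 1857: 13 days.
Total: 7653 days.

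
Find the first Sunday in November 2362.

November 1, 2362 is a Thursday.
The first Sunday is therefore November 4 (3 days later).

November 4, 2362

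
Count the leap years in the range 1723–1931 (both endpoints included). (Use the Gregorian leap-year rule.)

50

Multiples of 4 in [1723,1931]: 52.
Of those, multiples of 100: 2 (not leap unless ÷400).
Multiples of 400: 0.
Leap years = 52 − 2 + 0 = 50.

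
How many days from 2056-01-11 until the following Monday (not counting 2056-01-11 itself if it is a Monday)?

6

Jan 11, 2056 is a Tuesday.
From Tuesday to the next Monday is 6 days.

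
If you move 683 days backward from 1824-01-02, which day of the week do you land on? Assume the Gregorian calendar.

Monday

Jan 2, 1824 is a Friday.
683 mod 7 = 4, so 683 days before a Friday is Friday − 4 = Monday.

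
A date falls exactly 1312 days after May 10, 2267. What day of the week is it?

Monday

May 10, 2267 is a Friday.
1312 mod 7 = 3, so 1312 days after a Friday is Friday + 3 = Monday.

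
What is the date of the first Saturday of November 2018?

November 3, 2018

November 1, 2018 is a Thursday.
The first Saturday is therefore November 3 (2 days later).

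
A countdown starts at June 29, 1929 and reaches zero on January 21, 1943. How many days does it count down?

Jun 29, 1929 → Jun 29, 1930: 365 days.
Jun 29, 1930 → Jun 29, 1931: 365 days.
Jun 29, 1931 → Jun 29, 1932: 366 days (Feb 29, 1932 is in that span).
Jun 29, 1932 → Jun 29, 1933: 365 days.
Jun 29, 1933 → Jun 29, 1934: 365 days.
Jun 29, 1934 → Jun 29, 1935: 365 days.
Jun 29, 1935 → Jun 29, 1936: 366 days (Feb 29, 1936 is in that span).
Jun 29, 1936 → Jun 29, 1937: 365 days.
Jun 29, 1937 → Jun 29, 1938: 365 days.
Jun 29, 1938 → Jun 29, 1939: 365 days.
Jun 29, 1939 → Jun 29, 1940: 366 days (Feb 29, 1940 is in that span).
Jun 29, 1940 → Jun 29, 1941: 365 days.
Jun 29, 1941 → Jun 29, 1942: 365 days.
Jun 29, 1942 → Jul 29, 1942: 30 days (June has 30).
Jul 29, 1942 → Aug 29, 1942: 31 days (July has 31).
Aug 29, 1942 → Sep 29, 1942: 31 days (August has 31).
Sep 29, 1942 → Oct 29, 1942: 30 days (September has 30).
Oct 29, 1942 → Nov 29, 1942: 31 days (October has 31).
Nov 29, 1942 → Dec 29, 1942: 30 days (November has 30).
Dec 29, 1942 → Jan 21, 1943: 23 days.
Total: 4954 days.

4954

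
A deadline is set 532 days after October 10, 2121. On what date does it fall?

+365 (one year) → Oct 10, 2122 (167 left).
Oct has 31 days: +22 → Nov 1, 2122 (145 left).
Nov has 30 days: +30 → Dec 1, 2122 (115 left).
Dec has 31 days: +31 → Jan 1, 2123 (84 left).
Jan has 31 days: +31 → Feb 1, 2123 (53 left).
Feb has 28 days: +28 → Mar 1, 2123 (25 left).
+25 → Mar 26, 2123.

March 26, 2123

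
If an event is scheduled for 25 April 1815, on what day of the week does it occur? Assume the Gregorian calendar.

Tuesday

Doomsday rule: the anchor day for the 1800s is Friday. For year 15: 15÷12 = 1 r 3, and 3÷4 = 0, so 1+3+0 = 4.
Friday + 4 ≡ Tuesday — that's 1815's doomsday.
In April the doomsday date is Apr 4.
Apr 25 is 21 days after Apr 4; 21 mod 7 = 0, so Tuesday + 0 = Tuesday.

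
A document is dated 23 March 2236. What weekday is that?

Wednesday

Doomsday rule: the anchor day for the 2200s is Friday. For year 36: 36÷12 = 3 r 0, and 0÷4 = 0, so 3+0+0 = 3.
Friday + 3 ≡ Monday — that's 2236's doomsday.
In March the doomsday date is Mar 14.
Mar 23 is 9 days after Mar 14; 9 mod 7 = 2, so Monday + 2 = Wednesday.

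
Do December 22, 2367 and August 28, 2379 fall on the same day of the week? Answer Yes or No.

No

From Dec 22, 2367 to Aug 28, 2379 is 4267 days.
4267 mod 7 = 4, so they are different weekdays.
(Dec 22, 2367 is a Friday; Aug 28, 2379 is a Tuesday.)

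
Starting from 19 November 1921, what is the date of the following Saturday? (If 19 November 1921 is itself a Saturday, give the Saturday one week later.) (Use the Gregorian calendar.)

Nov 19, 1921 is a Saturday.
From Saturday to the next Saturday is 7 days.
Nov 19, 1921 + 7 = Nov 26, 1921.

November 26, 1921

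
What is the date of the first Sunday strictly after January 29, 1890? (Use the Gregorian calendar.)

February 2, 1890

Jan 29, 1890 is a Wednesday.
From Wednesday to the next Sunday is 4 days.
Jan 29, 1890 + 4 = Feb 2, 1890.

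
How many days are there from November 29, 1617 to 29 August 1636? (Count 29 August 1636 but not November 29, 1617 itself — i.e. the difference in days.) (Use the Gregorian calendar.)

6848

Nov 29, 1617 → Nov 29, 1618: 365 days.
Nov 29, 1618 → Nov 29, 1619: 365 days.
Nov 29, 1619 → Nov 29, 1620: 366 days (Feb 29, 1620 is in that span).
Nov 29, 1620 → Nov 29, 1621: 365 days.
Nov 29, 1621 → Nov 29, 1622: 365 days.
Nov 29, 1622 → Nov 29, 1623: 365 days.
Nov 29, 1623 → Nov 29, 1624: 366 days (Feb 29, 1624 is in that span).
Nov 29, 1624 → Nov 29, 1625: 365 days.
Nov 29, 1625 → Nov 29, 1626: 365 days.
Nov 29, 1626 → Nov 29, 1627: 365 days.
Nov 29, 1627 → Nov 29, 1628: 366 days (Feb 29, 1628 is in that span).
Nov 29, 1628 → Nov 29, 1629: 365 days.
Nov 29, 1629 → Nov 29, 1630: 365 days.
Nov 29, 1630 → Nov 29, 1631: 365 days.
Nov 29, 1631 → Nov 29, 1632: 366 days (Feb 29, 1632 is in that span).
Nov 29, 1632 → Nov 29, 1633: 365 days.
Nov 29, 1633 → Nov 29, 1634: 365 days.
Nov 29, 1634 → Nov 29, 1635: 365 days.
Nov 29, 1635 → Dec 29, 1635: 30 days (November has 30).
Dec 29, 1635 → Jan 29, 1636: 31 days (December has 31).
Jan 29, 1636 → Feb 29, 1636: 31 days (January has 31).
Feb 29, 1636 → Mar 29, 1636: 29 days (February has 29).
Mar 29, 1636 → Apr 29, 1636: 31 days (March has 31).
Apr 29, 1636 → May 29, 1636: 30 days (April has 30).
May 29, 1636 → Jun 29, 1636: 31 days (May has 31).
Jun 29, 1636 → Jul 29, 1636: 30 days (June has 30).
Jul 29, 1636 → Aug 29, 1636: 31 days.
Total: 6848 days.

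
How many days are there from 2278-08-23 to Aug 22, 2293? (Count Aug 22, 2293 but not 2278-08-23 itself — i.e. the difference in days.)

5478

Aug 23, 2278 → Aug 23, 2279: 365 days.
Aug 23, 2279 → Aug 23, 2280: 366 days (Feb 29, 2280 is in that span).
Aug 23, 2280 → Aug 23, 2281: 365 days.
Aug 23, 2281 → Aug 23, 2282: 365 days.
Aug 23, 2282 → Aug 23, 2283: 365 days.
Aug 23, 2283 → Aug 23, 2284: 366 days (Feb 29, 2284 is in that span).
Aug 23, 2284 → Aug 23, 2285: 365 days.
Aug 23, 2285 → Aug 23, 2286: 365 days.
Aug 23, 2286 → Aug 23, 2287: 365 days.
Aug 23, 2287 → Aug 23, 2288: 366 days (Feb 29, 2288 is in that span).
Aug 23, 2288 → Aug 23, 2289: 365 days.
Aug 23, 2289 → Aug 23, 2290: 365 days.
Aug 23, 2290 → Aug 23, 2291: 365 days.
Aug 23, 2291 → Aug 23, 2292: 366 days (Feb 29, 2292 is in that span).
Aug 23, 2292 → Sep 23, 2292: 31 days (August has 31).
Sep 23, 2292 → Oct 23, 2292: 30 days (September has 30).
Oct 23, 2292 → Nov 23, 2292: 31 days (October has 31).
Nov 23, 2292 → Dec 23, 2292: 30 days (November has 30).
Dec 23, 2292 → Jan 23, 2293: 31 days (December has 31).
Jan 23, 2293 → Feb 23, 2293: 31 days (January has 31).
Feb 23, 2293 → Mar 23, 2293: 28 days (February has 28).
Mar 23, 2293 → Apr 23, 2293: 31 days (March has 31).
Apr 23, 2293 → May 23, 2293: 30 days (April has 30).
May 23, 2293 → Jun 23, 2293: 31 days (May has 31).
Jun 23, 2293 → Jul 23, 2293: 30 days (June has 30).
Jul 23, 2293 → Aug 22, 2293: 30 days.
Total: 5478 days.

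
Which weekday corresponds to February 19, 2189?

Doomsday rule: the anchor day for the 2100s is Sunday. For year 89: 89÷12 = 7 r 5, and 5÷4 = 1, so 7+5+1 = 13.
Sunday + 13 ≡ Saturday — that's 2189's doomsday.
In February the doomsday date is Feb 28 (2189 is not a leap year).
Feb 19 is 9 days before Feb 28; 9 mod 7 = 2, so Saturday − 2 = Thursday.

Thursday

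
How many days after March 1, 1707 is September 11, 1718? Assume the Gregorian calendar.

Mar 1, 1707 → Mar 1, 1708: 366 days (Feb 29, 1708 is in that span).
Mar 1, 1708 → Mar 1, 1709: 365 days.
Mar 1, 1709 → Mar 1, 1710: 365 days.
Mar 1, 1710 → Mar 1, 1711: 365 days.
Mar 1, 1711 → Mar 1, 1712: 366 days (Feb 29, 1712 is in that span).
Mar 1, 1712 → Mar 1, 1713: 365 days.
Mar 1, 1713 → Mar 1, 1714: 365 days.
Mar 1, 1714 → Mar 1, 1715: 365 days.
Mar 1, 1715 → Mar 1, 1716: 366 days (Feb 29, 1716 is in that span).
Mar 1, 1716 → Mar 1, 1717: 365 days.
Mar 1, 1717 → Mar 1, 1718: 365 days.
Mar 1, 1718 → Apr 1, 1718: 31 days (March has 31).
Apr 1, 1718 → May 1, 1718: 30 days (April has 30).
May 1, 1718 → Jun 1, 1718: 31 days (May has 31).
Jun 1, 1718 → Jul 1, 1718: 30 days (June has 30).
Jul 1, 1718 → Aug 1, 1718: 31 days (July has 31).
Aug 1, 1718 → Sep 1, 1718: 31 days (August has 31).
Sep 1, 1718 → Sep 11, 1718: 10 days.
Total: 4212 days.

4212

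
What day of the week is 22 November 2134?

January 1, 2134 is a Friday.
Jan 1, 2134 → Feb 1, 2134: 31 days (January has 31).
Feb 1, 2134 → Mar 1, 2134: 28 days (February has 28).
Mar 1, 2134 → Apr 1, 2134: 31 days (March has 31).
Apr 1, 2134 → May 1, 2134: 30 days (April has 30).
May 1, 2134 → Jun 1, 2134: 31 days (May has 31).
Jun 1, 2134 → Jul 1, 2134: 30 days (June has 30).
Jul 1, 2134 → Aug 1, 2134: 31 days (July has 31).
Aug 1, 2134 → Sep 1, 2134: 31 days (August has 31).
Sep 1, 2134 → Oct 1, 2134: 30 days (September has 30).
Oct 1, 2134 → Nov 1, 2134: 31 days (October has 31).
Nov 1, 2134 → Nov 22, 2134: 21 days.
Total: 325 days.
325 mod 7 = 3, so Friday + 3 = Monday.

Monday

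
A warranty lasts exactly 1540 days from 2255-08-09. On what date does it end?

October 27, 2259

+366 (one year; includes Feb 29, 2256) → Aug 9, 2256 (1174 left).
+365 (one year) → Aug 9, 2257 (809 left).
+365 (one year) → Aug 9, 2258 (444 left).
+365 (one year) → Aug 9, 2259 (79 left).
Aug has 31 days: +23 → Sep 1, 2259 (56 left).
Sep has 30 days: +30 → Oct 1, 2259 (26 left).
+26 → Oct 27, 2259.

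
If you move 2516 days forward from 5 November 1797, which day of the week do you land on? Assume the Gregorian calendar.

Wednesday

Nov 5, 1797 is a Sunday.
2516 mod 7 = 3, so 2516 days after a Sunday is Sunday + 3 = Wednesday.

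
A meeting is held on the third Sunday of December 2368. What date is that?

December 1, 2368 is a Sunday.
The first Sunday is therefore December 1 (same day).
The third Sunday is 1 + 2×7 = December 15.

December 15, 2368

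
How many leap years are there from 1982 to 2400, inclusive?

102

Multiples of 4 in [1982,2400]: 105.
Of those, multiples of 100: 5 (not leap unless ÷400).
Multiples of 400: 2.
Leap years = 105 − 5 + 2 = 102.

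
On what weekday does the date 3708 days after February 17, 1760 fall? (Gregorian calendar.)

Friday

First find the weekday of Feb 17, 1760. Doomsday rule: the anchor day for the 1700s is Sunday. For year 60: 60÷12 = 5 r 0, and 0÷4 = 0, so 5+0+0 = 5.
Sunday + 5 ≡ Friday — that's 1760's doomsday.
In February the doomsday date is Feb 29 (1760 is a leap year (divisible by 4)).
Feb 17 is 12 days before Feb 29; 12 mod 7 = 5, so Friday − 5 = Sunday.
3708 mod 7 = 5, so 3708 days after a Sunday is Sunday + 5 = Friday.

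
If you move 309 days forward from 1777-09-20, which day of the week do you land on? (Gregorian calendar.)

Sunday

Sep 20, 1777 is a Saturday.
309 mod 7 = 1, so 309 days after a Saturday is Saturday + 1 = Sunday.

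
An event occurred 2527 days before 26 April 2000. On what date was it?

May 26, 1993

−366 (one year; includes Feb 29, 2000) → Apr 26, 1999 (2161 left).
−365 (one year) → Apr 26, 1998 (1796 left).
−365 (one year) → Apr 26, 1997 (1431 left).
−365 (one year) → Apr 26, 1996 (1066 left).
−366 (one year; includes Feb 29, 1996) → Apr 26, 1995 (700 left).
−365 (one year) → Apr 26, 1994 (335 left).
−26 → Mar 31, 1994 (end of Mar, 31 days; 309 left).
−31 → Feb 28, 1994 (end of Feb, 28 days; 278 left).
−28 → Jan 31, 1994 (end of Jan, 31 days; 250 left).
−31 → Dec 31, 1993 (end of Dec, 31 days; 219 left).
−31 → Nov 30, 1993 (end of Nov, 30 days; 188 left).
−30 → Oct 31, 1993 (end of Oct, 31 days; 158 left).
−31 → Sep 30, 1993 (end of Sep, 30 days; 127 left).
−30 → Aug 31, 1993 (end of Aug, 31 days; 97 left).
−31 → Jul 31, 1993 (end of Jul, 31 days; 66 left).
−31 → Jun 30, 1993 (end of Jun, 30 days; 35 left).
−30 → May 31, 1993 (end of May, 31 days; 5 left).
−5 → May 26, 1993.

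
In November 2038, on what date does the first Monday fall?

November 1, 2038 is a Monday.
The first Monday is therefore November 1 (same day).

November 1, 2038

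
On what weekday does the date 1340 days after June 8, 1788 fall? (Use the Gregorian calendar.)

Wednesday

First find the weekday of Jun 8, 1788. Doomsday rule: the anchor day for the 1700s is Sunday. For year 88: 88÷12 = 7 r 4, and 4÷4 = 1, so 7+4+1 = 12.
Sunday + 12 ≡ Friday — that's 1788's doomsday.
In June the doomsday date is Jun 6.
Jun 8 is 2 days after Jun 6; 2 mod 7 = 2, so Friday + 2 = Sunday.
1340 mod 7 = 3, so 1340 days after a Sunday is Sunday + 3 = Wednesday.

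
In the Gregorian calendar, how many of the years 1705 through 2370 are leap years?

161

Multiples of 4 in [1705,2370]: 166.
Of those, multiples of 100: 6 (not leap unless ÷400).
Multiples of 400: 1.
Leap years = 166 − 6 + 1 = 161.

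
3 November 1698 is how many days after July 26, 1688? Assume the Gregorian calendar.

3752

Jul 26, 1688 → Jul 26, 1689: 365 days.
Jul 26, 1689 → Jul 26, 1690: 365 days.
Jul 26, 1690 → Jul 26, 1691: 365 days.
Jul 26, 1691 → Jul 26, 1692: 366 days (Feb 29, 1692 is in that span).
Jul 26, 1692 → Jul 26, 1693: 365 days.
Jul 26, 1693 → Jul 26, 1694: 365 days.
Jul 26, 1694 → Jul 26, 1695: 365 days.
Jul 26, 1695 → Jul 26, 1696: 366 days (Feb 29, 1696 is in that span).
Jul 26, 1696 → Jul 26, 1697: 365 days.
Jul 26, 1697 → Jul 26, 1698: 365 days.
Jul 26, 1698 → Aug 26, 1698: 31 days (July has 31).
Aug 26, 1698 → Sep 26, 1698: 31 days (August has 31).
Sep 26, 1698 → Oct 26, 1698: 30 days (September has 30).
Oct 26, 1698 → Nov 3, 1698: 8 days.
Total: 3752 days.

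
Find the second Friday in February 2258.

February 1, 2258 is a Monday.
The first Friday is therefore February 5 (4 days later).
The second Friday is 5 + 1×7 = February 12.

February 12, 2258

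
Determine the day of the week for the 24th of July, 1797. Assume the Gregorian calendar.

Doomsday rule: the anchor day for the 1700s is Sunday. For year 97: 97÷12 = 8 r 1, and 1÷4 = 0, so 8+1+0 = 9.
Sunday + 9 ≡ Tuesday — that's 1797's doomsday.
In July the doomsday date is Jul 11.
Jul 24 is 13 days after Jul 11; 13 mod 7 = 6, so Tuesday + 6 = Monday.

Monday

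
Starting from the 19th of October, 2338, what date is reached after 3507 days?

May 26, 2348

+365 (one year) → Oct 19, 2339 (3142 left).
+366 (one year; includes Feb 29, 2340) → Oct 19, 2340 (2776 left).
+365 (one year) → Oct 19, 2341 (2411 left).
+365 (one year) → Oct 19, 2342 (2046 left).
+365 (one year) → Oct 19, 2343 (1681 left).
+366 (one year; includes Feb 29, 2344) → Oct 19, 2344 (1315 left).
+365 (one year) → Oct 19, 2345 (950 left).
+365 (one year) → Oct 19, 2346 (585 left).
+365 (one year) → Oct 19, 2347 (220 left).
Oct has 31 days: +13 → Nov 1, 2347 (207 left).
Nov has 30 days: +30 → Dec 1, 2347 (177 left).
Dec has 31 days: +31 → Jan 1, 2348 (146 left).
Jan has 31 days: +31 → Feb 1, 2348 (115 left).
Feb has 29 days: +29 → Mar 1, 2348 (86 left).
Mar has 31 days: +31 → Apr 1, 2348 (55 left).
Apr has 30 days: +30 → May 1, 2348 (25 left).
+25 → May 26, 2348.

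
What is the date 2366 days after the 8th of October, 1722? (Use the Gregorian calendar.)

+365 (one year) → Oct 8, 1723 (2001 left).
+366 (one year; includes Feb 29, 1724) → Oct 8, 1724 (1635 left).
+365 (one year) → Oct 8, 1725 (1270 left).
+365 (one year) → Oct 8, 1726 (905 left).
+365 (one year) → Oct 8, 1727 (540 left).
+366 (one year; includes Feb 29, 1728) → Oct 8, 1728 (174 left).
Oct has 31 days: +24 → Nov 1, 1728 (150 left).
Nov has 30 days: +30 → Dec 1, 1728 (120 left).
Dec has 31 days: +31 → Jan 1, 1729 (89 left).
Jan has 31 days: +31 → Feb 1, 1729 (58 left).
Feb has 28 days: +28 → Mar 1, 1729 (30 left).
+30 → Mar 31, 1729.

March 31, 1729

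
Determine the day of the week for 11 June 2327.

Doomsday rule: the anchor day for the 2300s is Wednesday. For year 27: 27÷12 = 2 r 3, and 3÷4 = 0, so 2+3+0 = 5.
Wednesday + 5 ≡ Monday — that's 2327's doomsday.
In June the doomsday date is Jun 6.
Jun 11 is 5 days after Jun 6; 5 mod 7 = 5, so Monday + 5 = Saturday.

Saturday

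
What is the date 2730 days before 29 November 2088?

June 9, 2081

−366 (one year; includes Feb 29, 2088) → Nov 29, 2087 (2364 left).
−365 (one year) → Nov 29, 2086 (1999 left).
−365 (one year) → Nov 29, 2085 (1634 left).
−365 (one year) → Nov 29, 2084 (1269 left).
−366 (one year; includes Feb 29, 2084) → Nov 29, 2083 (903 left).
−365 (one year) → Nov 29, 2082 (538 left).
−365 (one year) → Nov 29, 2081 (173 left).
−29 → Oct 31, 2081 (end of Oct, 31 days; 144 left).
−31 → Sep 30, 2081 (end of Sep, 30 days; 113 left).
−30 → Aug 31, 2081 (end of Aug, 31 days; 83 left).
−31 → Jul 31, 2081 (end of Jul, 31 days; 52 left).
−31 → Jun 30, 2081 (end of Jun, 30 days; 21 left).
−21 → Jun 9, 2081.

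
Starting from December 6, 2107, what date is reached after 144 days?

Dec has 31 days: +26 → Jan 1, 2108 (118 left).
Jan has 31 days: +31 → Feb 1, 2108 (87 left).
Feb has 29 days: +29 → Mar 1, 2108 (58 left).
Mar has 31 days: +31 → Apr 1, 2108 (27 left).
+27 → Apr 28, 2108.

April 28, 2108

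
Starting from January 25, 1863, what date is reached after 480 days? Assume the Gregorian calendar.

May 19, 1864

+365 (one year) → Jan 25, 1864 (115 left).
Jan has 31 days: +7 → Feb 1, 1864 (108 left).
Feb has 29 days: +29 → Mar 1, 1864 (79 left).
Mar has 31 days: +31 → Apr 1, 1864 (48 left).
Apr has 30 days: +30 → May 1, 1864 (18 left).
+18 → May 19, 1864.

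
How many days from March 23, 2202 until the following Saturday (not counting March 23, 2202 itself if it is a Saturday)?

4

Mar 23, 2202 is a Tuesday.
From Tuesday to the next Saturday is 4 days.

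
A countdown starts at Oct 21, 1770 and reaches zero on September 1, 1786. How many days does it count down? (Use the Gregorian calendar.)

5794

Oct 21, 1770 → Oct 21, 1771: 365 days.
Oct 21, 1771 → Oct 21, 1772: 366 days (Feb 29, 1772 is in that span).
Oct 21, 1772 → Oct 21, 1773: 365 days.
Oct 21, 1773 → Oct 21, 1774: 365 days.
Oct 21, 1774 → Oct 21, 1775: 365 days.
Oct 21, 1775 → Oct 21, 1776: 366 days (Feb 29, 1776 is in that span).
Oct 21, 1776 → Oct 21, 1777: 365 days.
Oct 21, 1777 → Oct 21, 1778: 365 days.
Oct 21, 1778 → Oct 21, 1779: 365 days.
Oct 21, 1779 → Oct 21, 1780: 366 days (Feb 29, 1780 is in that span).
Oct 21, 1780 → Oct 21, 1781: 365 days.
Oct 21, 1781 → Oct 21, 1782: 365 days.
Oct 21, 1782 → Oct 21, 1783: 365 days.
Oct 21, 1783 → Oct 21, 1784: 366 days (Feb 29, 1784 is in that span).
Oct 21, 1784 → Oct 21, 1785: 365 days.
Oct 21, 1785 → Nov 21, 1785: 31 days (October has 31).
Nov 21, 1785 → Dec 21, 1785: 30 days (November has 30).
Dec 21, 1785 → Jan 21, 1786: 31 days (December has 31).
Jan 21, 1786 → Feb 21, 1786: 31 days (January has 31).
Feb 21, 1786 → Mar 21, 1786: 28 days (February has 28).
Mar 21, 1786 → Apr 21, 1786: 31 days (March has 31).
Apr 21, 1786 → May 21, 1786: 30 days (April has 30).
May 21, 1786 → Jun 21, 1786: 31 days (May has 31).
Jun 21, 1786 → Jul 21, 1786: 30 days (June has 30).
Jul 21, 1786 → Aug 21, 1786: 31 days (July has 31).
Aug 21, 1786 → Sep 1, 1786: 11 days.
Total: 5794 days.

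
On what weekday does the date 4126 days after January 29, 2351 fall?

Thursday

First find the weekday of Jan 29, 2351. Doomsday rule: the anchor day for the 2300s is Wednesday. For year 51: 51÷12 = 4 r 3, and 3÷4 = 0, so 4+3+0 = 7.
Wednesday + 7 ≡ Wednesday — that's 2351's doomsday.
In January the doomsday date is Jan 3 (2351 is not a leap year).
Jan 29 is 26 days after Jan 3; 26 mod 7 = 5, so Wednesday + 5 = Monday.
4126 mod 7 = 3, so 4126 days after a Monday is Monday + 3 = Thursday.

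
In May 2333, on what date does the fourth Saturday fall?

May 1, 2333 is a Monday.
The first Saturday is therefore May 6 (5 days later).
The fourth Saturday is 6 + 3×7 = May 27.

May 27, 2333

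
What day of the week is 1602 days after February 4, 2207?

First find the weekday of Feb 4, 2207. Doomsday rule: the anchor day for the 2200s is Friday. For year 07: 7÷12 = 0 r 7, and 7÷4 = 1, so 0+7+1 = 8.
Friday + 8 ≡ Saturday — that's 2207's doomsday.
In February the doomsday date is Feb 28 (2207 is not a leap year).
Feb 4 is 24 days before Feb 28; 24 mod 7 = 3, so Saturday − 3 = Wednesday.
1602 mod 7 = 6, so 1602 days after a Wednesday is Wednesday + 6 = Tuesday.

Tuesday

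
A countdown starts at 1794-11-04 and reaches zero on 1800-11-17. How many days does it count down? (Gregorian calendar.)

2204

Nov 4, 1794 → Nov 4, 1795: 365 days.
Nov 4, 1795 → Nov 4, 1796: 366 days (Feb 29, 1796 is in that span).
Nov 4, 1796 → Nov 4, 1797: 365 days.
Nov 4, 1797 → Nov 4, 1798: 365 days.
Nov 4, 1798 → Nov 4, 1799: 365 days.
Nov 4, 1799 → Dec 4, 1799: 30 days (November has 30).
Dec 4, 1799 → Jan 4, 1800: 31 days (December has 31).
Jan 4, 1800 → Feb 4, 1800: 31 days (January has 31).
Feb 4, 1800 → Mar 4, 1800: 28 days (February has 28).
Mar 4, 1800 → Apr 4, 1800: 31 days (March has 31).
Apr 4, 1800 → May 4, 1800: 30 days (April has 30).
May 4, 1800 → Jun 4, 1800: 31 days (May has 31).
Jun 4, 1800 → Jul 4, 1800: 30 days (June has 30).
Jul 4, 1800 → Aug 4, 1800: 31 days (July has 31).
Aug 4, 1800 → Sep 4, 1800: 31 days (August has 31).
Sep 4, 1800 → Oct 4, 1800: 30 days (September has 30).
Oct 4, 1800 → Nov 4, 1800: 31 days (October has 31).
Nov 4, 1800 → Nov 17, 1800: 13 days.
Total: 2204 days.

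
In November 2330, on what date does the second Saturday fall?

November 1, 2330 is a Saturday.
The first Saturday is therefore November 1 (same day).
The second Saturday is 1 + 1×7 = November 8.

November 8, 2330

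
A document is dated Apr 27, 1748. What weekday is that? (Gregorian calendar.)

Saturday

Doomsday rule: the anchor day for the 1700s is Sunday. For year 48: 48÷12 = 4 r 0, and 0÷4 = 0, so 4+0+0 = 4.
Sunday + 4 ≡ Thursday — that's 1748's doomsday.
In April the doomsday date is Apr 4.
Apr 27 is 23 days after Apr 4; 23 mod 7 = 2, so Thursday + 2 = Saturday.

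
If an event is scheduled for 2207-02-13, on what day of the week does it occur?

Doomsday rule: the anchor day for the 2200s is Friday. For year 07: 7÷12 = 0 r 7, and 7÷4 = 1, so 0+7+1 = 8.
Friday + 8 ≡ Saturday — that's 2207's doomsday.
In February the doomsday date is Feb 28 (2207 is not a leap year).
Feb 13 is 15 days before Feb 28; 15 mod 7 = 1, so Saturday − 1 = Friday.

Friday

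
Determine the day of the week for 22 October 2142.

Doomsday rule: the anchor day for the 2100s is Sunday. For year 42: 42÷12 = 3 r 6, and 6÷4 = 1, so 3+6+1 = 10.
Sunday + 10 ≡ Wednesday — that's 2142's doomsday.
In October the doomsday date is Oct 10.
Oct 22 is 12 days after Oct 10; 12 mod 7 = 5, so Wednesday + 5 = Monday.

Monday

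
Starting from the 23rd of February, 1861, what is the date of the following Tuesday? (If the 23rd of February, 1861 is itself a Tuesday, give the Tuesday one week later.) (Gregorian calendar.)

February 26, 1861

Feb 23, 1861 is a Saturday.
From Saturday to the next Tuesday is 3 days.
Feb 23, 1861 + 3 = Feb 26, 1861.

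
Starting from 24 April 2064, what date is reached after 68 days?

July 1, 2064

Apr has 30 days: +7 → May 1, 2064 (61 left).
May has 31 days: +31 → Jun 1, 2064 (30 left).
Jun has 30 days: +30 → Jul 1, 2064 (0 left).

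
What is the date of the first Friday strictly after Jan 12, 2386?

Jan 12, 2386 is a Sunday.
From Sunday to the next Friday is 5 days.
Jan 12, 2386 + 5 = Jan 17, 2386.

January 17, 2386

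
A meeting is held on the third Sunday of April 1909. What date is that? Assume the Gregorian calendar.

April 1, 1909 is a Thursday.
The first Sunday is therefore April 4 (3 days later).
The third Sunday is 4 + 2×7 = April 18.

April 18, 1909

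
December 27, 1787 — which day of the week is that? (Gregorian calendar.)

Thursday

Doomsday rule: the anchor day for the 1700s is Sunday. For year 87: 87÷12 = 7 r 3, and 3÷4 = 0, so 7+3+0 = 10.
Sunday + 10 ≡ Wednesday — that's 1787's doomsday.
In December the doomsday date is Dec 12.
Dec 27 is 15 days after Dec 12; 15 mod 7 = 1, so Wednesday + 1 = Thursday.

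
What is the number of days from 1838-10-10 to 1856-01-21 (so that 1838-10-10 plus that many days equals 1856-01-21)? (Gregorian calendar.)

Oct 10, 1838 → Oct 10, 1839: 365 days.
Oct 10, 1839 → Oct 10, 1840: 366 days (Feb 29, 1840 is in that span).
Oct 10, 1840 → Oct 10, 1841: 365 days.
Oct 10, 1841 → Oct 10, 1842: 365 days.
Oct 10, 1842 → Oct 10, 1843: 365 days.
Oct 10, 1843 → Oct 10, 1844: 366 days (Feb 29, 1844 is in that span).
Oct 10, 1844 → Oct 10, 1845: 365 days.
Oct 10, 1845 → Oct 10, 1846: 365 days.
Oct 10, 1846 → Oct 10, 1847: 365 days.
Oct 10, 1847 → Oct 10, 1848: 366 days (Feb 29, 1848 is in that span).
Oct 10, 1848 → Oct 10, 1849: 365 days.
Oct 10, 1849 → Oct 10, 1850: 365 days.
Oct 10, 1850 → Oct 10, 1851: 365 days.
Oct 10, 1851 → Oct 10, 1852: 366 days (Feb 29, 1852 is in that span).
Oct 10, 1852 → Oct 10, 1853: 365 days.
Oct 10, 1853 → Oct 10, 1854: 365 days.
Oct 10, 1854 → Oct 10, 1855: 365 days.
Oct 10, 1855 → Nov 10, 1855: 31 days (October has 31).
Nov 10, 1855 → Dec 10, 1855: 30 days (November has 30).
Dec 10, 1855 → Jan 10, 1856: 31 days (December has 31).
Jan 10, 1856 → Jan 21, 1856: 11 days.
Total: 6312 days.

6312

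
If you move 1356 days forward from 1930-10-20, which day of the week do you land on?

Oct 20, 1930 is a Monday.
1356 mod 7 = 5, so 1356 days after a Monday is Monday + 5 = Saturday.

Saturday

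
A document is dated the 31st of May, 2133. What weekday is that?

Doomsday rule: the anchor day for the 2100s is Sunday. For year 33: 33÷12 = 2 r 9, and 9÷4 = 2, so 2+9+2 = 13.
Sunday + 13 ≡ Saturday — that's 2133's doomsday.
In May the doomsday date is May 9.
May 31 is 22 days after May 9; 22 mod 7 = 1, so Saturday + 1 = Sunday.

Sunday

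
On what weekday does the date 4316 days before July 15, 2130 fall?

First find the weekday of Jul 15, 2130. Doomsday rule: the anchor day for the 2100s is Sunday. For year 30: 30÷12 = 2 r 6, and 6÷4 = 1, so 2+6+1 = 9.
Sunday + 9 ≡ Tuesday — that's 2130's doomsday.
In July the doomsday date is Jul 11.
Jul 15 is 4 days after Jul 11; 4 mod 7 = 4, so Tuesday + 4 = Saturday.
4316 mod 7 = 4, so 4316 days before a Saturday is Saturday − 4 = Tuesday.

Tuesday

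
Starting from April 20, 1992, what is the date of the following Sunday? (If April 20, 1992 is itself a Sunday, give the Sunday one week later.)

April 26, 1992

Apr 20, 1992 is a Monday.
From Monday to the next Sunday is 6 days.
Apr 20, 1992 + 6 = Apr 26, 1992.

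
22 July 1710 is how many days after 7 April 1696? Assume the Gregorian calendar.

5218

Apr 7, 1696 → Apr 7, 1697: 365 days.
Apr 7, 1697 → Apr 7, 1698: 365 days.
Apr 7, 1698 → Apr 7, 1699: 365 days.
Apr 7, 1699 → Apr 7, 1700: 365 days.
Apr 7, 1700 → Apr 7, 1701: 365 days.
Apr 7, 1701 → Apr 7, 1702: 365 days.
Apr 7, 1702 → Apr 7, 1703: 365 days.
Apr 7, 1703 → Apr 7, 1704: 366 days (Feb 29, 1704 is in that span).
Apr 7, 1704 → Apr 7, 1705: 365 days.
Apr 7, 1705 → Apr 7, 1706: 365 days.
Apr 7, 1706 → Apr 7, 1707: 365 days.
Apr 7, 1707 → Apr 7, 1708: 366 days (Feb 29, 1708 is in that span).
Apr 7, 1708 → Apr 7, 1709: 365 days.
Apr 7, 1709 → Apr 7, 1710: 365 days.
Apr 7, 1710 → May 7, 1710: 30 days (April has 30).
May 7, 1710 → Jun 7, 1710: 31 days (May has 31).
Jun 7, 1710 → Jul 7, 1710: 30 days (June has 30).
Jul 7, 1710 → Jul 22, 1710: 15 days.
Total: 5218 days.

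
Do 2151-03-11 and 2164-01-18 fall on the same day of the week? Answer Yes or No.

No

From Mar 11, 2151 to Jan 18, 2164 is 4696 days.
4696 mod 7 = 6, so they are different weekdays.
(Mar 11, 2151 is a Thursday; Jan 18, 2164 is a Wednesday.)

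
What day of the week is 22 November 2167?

Doomsday rule: the anchor day for the 2100s is Sunday. For year 67: 67÷12 = 5 r 7, and 7÷4 = 1, so 5+7+1 = 13.
Sunday + 13 ≡ Saturday — that's 2167's doomsday.
In November the doomsday date is Nov 7.
Nov 22 is 15 days after Nov 7; 15 mod 7 = 1, so Saturday + 1 = Sunday.

Sunday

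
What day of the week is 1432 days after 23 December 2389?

Wednesday

First find the weekday of Dec 23, 2389. Doomsday rule: the anchor day for the 2300s is Wednesday. For year 89: 89÷12 = 7 r 5, and 5÷4 = 1, so 7+5+1 = 13.
Wednesday + 13 ≡ Tuesday — that's 2389's doomsday.
In December the doomsday date is Dec 12.
Dec 23 is 11 days after Dec 12; 11 mod 7 = 4, so Tuesday + 4 = Saturday.
1432 mod 7 = 4, so 1432 days after a Saturday is Saturday + 4 = Wednesday.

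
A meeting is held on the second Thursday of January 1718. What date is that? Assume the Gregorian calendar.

January 13, 1718

January 1, 1718 is a Saturday.
The first Thursday is therefore January 6 (5 days later).
The second Thursday is 6 + 1×7 = January 13.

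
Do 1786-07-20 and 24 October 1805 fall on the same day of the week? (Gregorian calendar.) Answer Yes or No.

Yes

From Jul 20, 1786 to Oct 24, 1805 is 7035 days.
7035 mod 7 = 0, so they are the same weekday.
(Jul 20, 1786 is a Thursday; Oct 24, 1805 is a Thursday.)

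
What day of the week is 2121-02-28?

Friday

Doomsday rule: the anchor day for the 2100s is Sunday. For year 21: 21÷12 = 1 r 9, and 9÷4 = 2, so 1+9+2 = 12.
Sunday + 12 ≡ Friday — that's 2121's doomsday.
In February the doomsday date is Feb 28 (2121 is not a leap year).
Feb 28 is the doomsday itself: Friday.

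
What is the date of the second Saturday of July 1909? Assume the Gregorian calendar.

July 10, 1909

July 1, 1909 is a Thursday.
The first Saturday is therefore July 3 (2 days later).
The second Saturday is 3 + 1×7 = July 10.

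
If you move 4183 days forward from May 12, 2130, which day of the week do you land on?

Tuesday

First find the weekday of May 12, 2130. Doomsday rule: the anchor day for the 2100s is Sunday. For year 30: 30÷12 = 2 r 6, and 6÷4 = 1, so 2+6+1 = 9.
Sunday + 9 ≡ Tuesday — that's 2130's doomsday.
In May the doomsday date is May 9.
May 12 is 3 days after May 9; 3 mod 7 = 3, so Tuesday + 3 = Friday.
4183 mod 7 = 4, so 4183 days after a Friday is Friday + 4 = Tuesday.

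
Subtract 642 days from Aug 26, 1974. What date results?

−365 (one year) → Aug 26, 1973 (277 left).
−26 → Jul 31, 1973 (end of Jul, 31 days; 251 left).
−31 → Jun 30, 1973 (end of Jun, 30 days; 220 left).
−30 → May 31, 1973 (end of May, 31 days; 190 left).
−31 → Apr 30, 1973 (end of Apr, 30 days; 159 left).
−30 → Mar 31, 1973 (end of Mar, 31 days; 129 left).
−31 → Feb 28, 1973 (end of Feb, 28 days; 98 left).
−28 → Jan 31, 1973 (end of Jan, 31 days; 70 left).
−31 → Dec 31, 1972 (end of Dec, 31 days; 39 left).
−31 → Nov 30, 1972 (end of Nov, 30 days; 8 left).
−8 → Nov 22, 1972.

November 22, 1972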